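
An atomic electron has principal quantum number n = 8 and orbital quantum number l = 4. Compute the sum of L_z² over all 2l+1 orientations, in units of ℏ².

m_l runs from −4 to 4, i.e. {-4, -3, -2, -1, 0, 1, 2, 3, 4}.
Summing m² from −4 to 4: Σ m_l² = 60.

Σ(L_z)² = 60 ℏ²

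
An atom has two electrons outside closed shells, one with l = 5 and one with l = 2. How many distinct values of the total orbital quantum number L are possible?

5

By the triangle rule, |l₁ − l₂| ≤ L ≤ l₁ + l₂.
L ∈ {3, 4, 5, 6, 7}.
That is 5 values.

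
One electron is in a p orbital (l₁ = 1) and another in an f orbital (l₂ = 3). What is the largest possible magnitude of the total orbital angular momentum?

The total orbital quantum number L ranges from |l₁ − l₂| to l₁ + l₂ in integer steps.
So L can be 2, 3, 4.
The largest magnitude corresponds to L = 4: |L_tot| = ℏ√(4·5) = 2√5 ℏ.

|L_tot|_max = 2√5 ℏ ≈ 4.472ℏ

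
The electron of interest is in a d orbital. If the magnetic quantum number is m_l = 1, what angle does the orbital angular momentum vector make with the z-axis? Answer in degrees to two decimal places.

For a d orbital, l = 2.
|L| = ℏ√(l(l+1)) = √6 ℏ.
L_z = m_l ℏ = 1ℏ.
cos θ = L_z/|L| = 1/√6, so θ ≈ 65.91°.

θ ≈ 65.91°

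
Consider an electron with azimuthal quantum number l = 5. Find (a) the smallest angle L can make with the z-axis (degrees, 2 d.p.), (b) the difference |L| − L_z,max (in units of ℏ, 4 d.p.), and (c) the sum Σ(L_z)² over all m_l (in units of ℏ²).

θ_min ≈ 24.09°; |L|−L_z,max ≈ 0.4772ℏ; Σ(L_z)² = 110 ℏ²

cos θ_min = 5/√30, so θ_min ≈ 24.09°.
|L| − L_z,max = (√30 − 5)ℏ ≈ 0.4772ℏ.
Σ m_l² = 110, so Σ(L_z)² = 110 ℏ².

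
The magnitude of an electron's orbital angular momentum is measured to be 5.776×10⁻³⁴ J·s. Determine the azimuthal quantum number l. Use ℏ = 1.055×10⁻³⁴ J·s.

In units of ℏ, |L| ≈ 5.475.
(|L|/ℏ)² = l(l+1) ≈ 29.97 ⇒ l = 5.

l = 5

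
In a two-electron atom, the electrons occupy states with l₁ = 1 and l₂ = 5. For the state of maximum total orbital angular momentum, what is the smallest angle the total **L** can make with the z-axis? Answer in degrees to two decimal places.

θ_min ≈ 22.21°

Angular momentum addition gives L = |l₁ − l₂|, …, l₁ + l₂.
So L can be 4, 5, 6.
The maximum is L = 6, with |L_tot| = ℏ√(6·7) = √42 ℏ.
The minimum angle with z is arccos(6/√42) ≈ 22.21°.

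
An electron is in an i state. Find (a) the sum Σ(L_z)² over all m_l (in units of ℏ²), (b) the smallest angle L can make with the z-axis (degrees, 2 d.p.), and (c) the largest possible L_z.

Σ(L_z)² = 182 ℏ²; θ_min ≈ 22.21°; L_z,max = 6ℏ

The letter i corresponds to l = 6.
Σ m_l² = 182, so Σ(L_z)² = 182 ℏ².
cos θ_min = 6/√42, so θ_min ≈ 22.21°.
L_z,max = lℏ = 6ℏ.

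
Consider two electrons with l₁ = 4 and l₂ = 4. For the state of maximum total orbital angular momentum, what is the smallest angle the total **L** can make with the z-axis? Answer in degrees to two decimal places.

θ_min ≈ 19.47°

By the triangle rule, |l₁ − l₂| ≤ L ≤ l₁ + l₂.
L ∈ {0, 1, 2, 3, 4, 5, 6, 7, 8}.
The maximum is L = 8, with |L_tot| = ℏ√(8·9) = 6√2 ℏ.
The minimum angle with z is arccos(8/√72) ≈ 19.47°.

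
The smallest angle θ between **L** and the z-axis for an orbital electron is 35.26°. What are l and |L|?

cos θ_min = l/√(l(l+1)) = √(l/(l+1)), so l/(l+1) = cos²(35.26°) = 0.6667.
Solving: l = 2.
Then |L| = ℏ√(2·3) = √6 ℏ.

l = 2, |L| = √6 ℏ ≈ 2.449ℏ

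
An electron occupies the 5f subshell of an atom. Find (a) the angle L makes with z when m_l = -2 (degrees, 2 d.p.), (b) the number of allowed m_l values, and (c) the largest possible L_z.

5f means n = 5, l = 3.
For m_l = -2: cos θ = -2/√12, θ ≈ 125.26°.
There are 2l+1 = 7 values of m_l.
L_z,max = lℏ = 3ℏ.

θ(m_l=-2) ≈ 125.26°; 7 values; L_z,max = 3ℏ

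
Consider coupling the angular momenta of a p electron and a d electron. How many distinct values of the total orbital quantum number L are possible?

By the triangle rule, |l₁ − l₂| ≤ L ≤ l₁ + l₂.
Allowed values: L = 1, 2, 3.
That is 3 values.

3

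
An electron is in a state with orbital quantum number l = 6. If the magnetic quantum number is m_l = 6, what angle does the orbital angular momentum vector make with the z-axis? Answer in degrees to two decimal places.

θ ≈ 22.21°

|L| = √(l(l+1)) ℏ = √42 ℏ.
L_z = m_l ℏ = 6ℏ.
cos θ = L_z/|L| = 6/√42, so θ ≈ 22.21°.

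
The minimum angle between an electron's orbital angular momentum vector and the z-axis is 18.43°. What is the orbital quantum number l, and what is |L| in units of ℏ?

l = 9, |L| = 3√10 ℏ ≈ 9.487ℏ

At minimum angle, m_l = l, so cos θ = l/√(l(l+1)); cos²θ = l/(l+1) = 0.9001.
Solving: l = 9.
Then |L| = ℏ√(9·10) = 3√10 ℏ.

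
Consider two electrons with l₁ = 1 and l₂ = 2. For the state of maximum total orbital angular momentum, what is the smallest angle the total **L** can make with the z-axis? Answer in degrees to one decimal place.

The total orbital quantum number L ranges from |l₁ − l₂| to l₁ + l₂ in integer steps.
Allowed values: L = 1, 2, 3.
The maximum is L = 3, with |L_tot| = ℏ√(3·4) = 2√3 ℏ.
The minimum angle with z is arccos(3/√12) ≈ 30.0°.

θ_min ≈ 30.0°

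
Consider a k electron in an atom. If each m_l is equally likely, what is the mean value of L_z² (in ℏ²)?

A k state has l = 7.
The allowed m_l values are -7, -6, -5, -4, -3, -2, -1, 0, 1, 2, 3, 4, 5, 6, 7.
⟨L_z²⟩ = ℏ²·l(l+1)/3 = 18.67ℏ².

⟨L_z²⟩ = 18.67 ℏ²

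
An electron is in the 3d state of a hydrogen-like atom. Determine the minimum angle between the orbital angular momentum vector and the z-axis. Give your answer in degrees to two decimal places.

3d means n = 3, l = 2.
|L| = √(l(l+1)) ℏ = √6 ℏ.
The smallest angle corresponds to the largest L_z, i.e. m_l = l = 2, giving L_z = 2ℏ.
cos θ_min = 2/√6, so θ_min ≈ 35.26°.

θ_min ≈ 35.26°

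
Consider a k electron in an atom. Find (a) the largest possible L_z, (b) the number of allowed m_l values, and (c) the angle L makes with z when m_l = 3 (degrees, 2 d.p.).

L_z,max = 7ℏ; 15 values; θ(m_l=3) ≈ 66.37°

For a k orbital, l = 7.
L_z,max = lℏ = 7ℏ.
There are 2l+1 = 15 values of m_l.
For m_l = 3: cos θ = 3/√56, θ ≈ 66.37°.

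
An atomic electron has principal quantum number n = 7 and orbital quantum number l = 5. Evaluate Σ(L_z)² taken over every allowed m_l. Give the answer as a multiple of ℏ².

m_l ∈ {-5, -4, -3, -2, -1, 0, 1, 2, 3, 4, 5}.
Σ m_l² = l(l+1)(2l+1)/3 = 5·6·11/3 = 110.

Σ(L_z)² = 110 ℏ²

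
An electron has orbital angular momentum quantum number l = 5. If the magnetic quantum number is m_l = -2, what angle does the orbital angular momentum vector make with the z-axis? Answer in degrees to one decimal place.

θ ≈ 111.4°

|L| = ℏ√(l(l+1)) = √30 ℏ.
L_z = m_l ℏ = −2ℏ.
cos θ = L_z/|L| = -2/√30, so θ ≈ 111.4°.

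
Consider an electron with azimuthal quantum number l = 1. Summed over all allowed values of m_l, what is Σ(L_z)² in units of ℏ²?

Σ(L_z)² = 2 ℏ²

The allowed m_l values are -1, 0, 1.
Σ m_l² = l(l+1)(2l+1)/3 = 1·2·3/3 = 2.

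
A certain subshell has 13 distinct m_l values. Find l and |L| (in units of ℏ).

13 = 2l + 1, so l = (13−1)/2 = 6.
|L| = ℏ√(l(l+1)) = ℏ√(6·7) = √42 ℏ.

l = 6, |L| = √42 ℏ ≈ 6.481ℏ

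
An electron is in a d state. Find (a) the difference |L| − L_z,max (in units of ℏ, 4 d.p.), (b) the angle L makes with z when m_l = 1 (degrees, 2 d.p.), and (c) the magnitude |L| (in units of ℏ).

|L|−L_z,max ≈ 0.4495ℏ; θ(m_l=1) ≈ 65.91°; |L| = √6 ℏ ≈ 2.449ℏ

A d state has l = 2.
|L| − L_z,max = (√6 − 2)ℏ ≈ 0.4495ℏ.
For m_l = 1: cos θ = 1/√6, θ ≈ 65.91°.
|L| = ℏ√(2·3) = √6 ℏ ≈ 2.449ℏ.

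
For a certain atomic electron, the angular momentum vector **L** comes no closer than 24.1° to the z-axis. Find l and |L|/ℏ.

l = 5, |L| = √30 ℏ ≈ 5.477ℏ

cos θ_min = l/√(l(l+1)) = √(l/(l+1)), so l/(l+1) = cos²(24.1°) = 0.8333.
Thus l = 0.8333/(1 − 0.8333) ≈ 5.
Then |L| = ℏ√(5·6) = √30 ℏ.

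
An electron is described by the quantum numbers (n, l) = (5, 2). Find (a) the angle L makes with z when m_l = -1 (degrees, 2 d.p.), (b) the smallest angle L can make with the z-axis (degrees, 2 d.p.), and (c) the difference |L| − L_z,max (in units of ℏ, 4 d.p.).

θ(m_l=-1) ≈ 114.09°; θ_min ≈ 35.26°; |L|−L_z,max ≈ 0.4495ℏ

For m_l = -1: cos θ = -1/√6, θ ≈ 114.09°.
cos θ_min = 2/√6, so θ_min ≈ 35.26°.
|L| − L_z,max = (√6 − 2)ℏ ≈ 0.4495ℏ.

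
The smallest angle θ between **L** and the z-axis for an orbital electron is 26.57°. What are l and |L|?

cos²θ_min = l/(l+1) = 0.7999.
l = cos²θ/sin²θ ≈ 4.
Then |L| = ℏ√(4·5) = 2√5 ℏ.

l = 4, |L| = 2√5 ℏ ≈ 4.472ℏ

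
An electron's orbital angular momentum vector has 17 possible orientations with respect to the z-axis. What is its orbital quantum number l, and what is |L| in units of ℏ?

17 = 2l + 1, so l = (17−1)/2 = 8.
Then |L| = √(l(l+1)) ℏ = 6√2 ℏ.

l = 8, |L| = 6√2 ℏ ≈ 8.485ℏ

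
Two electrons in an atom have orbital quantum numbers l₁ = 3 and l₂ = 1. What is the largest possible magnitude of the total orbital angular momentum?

|L_tot|_max = 2√5 ℏ ≈ 4.472ℏ

L runs from |3 − 1| = 2 to 3 + 1 = 4.
L ∈ {2, 3, 4}.
The largest magnitude corresponds to L = 4: |L_tot| = ℏ√(4·5) = 2√5 ℏ.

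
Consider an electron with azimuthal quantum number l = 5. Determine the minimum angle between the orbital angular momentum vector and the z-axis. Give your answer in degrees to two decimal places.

θ_min ≈ 24.09°

|L| = √(l(l+1)) ℏ = √30 ℏ.
The smallest angle corresponds to the largest L_z, i.e. m_l = l = 5, giving L_z = 5ℏ.
cos θ_min = 5/√30, so θ_min ≈ 24.09°.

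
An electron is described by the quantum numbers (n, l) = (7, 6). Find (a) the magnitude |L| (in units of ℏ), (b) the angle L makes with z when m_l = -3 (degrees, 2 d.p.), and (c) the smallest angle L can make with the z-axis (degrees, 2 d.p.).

|L| = ℏ√(6·7) = √42 ℏ ≈ 6.481ℏ.
For m_l = -3: cos θ = -3/√42, θ ≈ 117.58°.
cos θ_min = 6/√42, so θ_min ≈ 22.21°.

|L| = √42 ℏ ≈ 6.481ℏ; θ(m_l=-3) ≈ 117.58°; θ_min ≈ 22.21°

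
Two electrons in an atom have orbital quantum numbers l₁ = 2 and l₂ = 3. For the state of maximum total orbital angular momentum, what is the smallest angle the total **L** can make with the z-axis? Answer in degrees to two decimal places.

θ_min ≈ 24.09°

L runs from |2 − 3| = 1 to 2 + 3 = 5.
So L can be 1, 2, 3, 4, 5.
The maximum is L = 5, with |L_tot| = ℏ√(5·6) = √30 ℏ.
The minimum angle with z is arccos(5/√30) ≈ 24.09°.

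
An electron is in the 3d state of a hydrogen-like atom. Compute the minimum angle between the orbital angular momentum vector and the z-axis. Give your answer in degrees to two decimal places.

θ_min ≈ 35.26°

The 3d subshell has l = 2.
|L| = ℏ√(l(l+1)) = √6 ℏ.
The smallest angle corresponds to the largest L_z, i.e. m_l = l = 2, giving L_z = 2ℏ.
cos θ_min = 2/√6, so θ_min ≈ 35.26°.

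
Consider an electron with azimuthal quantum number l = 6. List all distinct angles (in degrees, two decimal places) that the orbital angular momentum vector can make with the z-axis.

|L|² = l(l+1)ℏ² = 42ℏ², so |L| = √42 ℏ.
cos θ = m_l/√42 for each m_l ∈ {-6, -5, -4, -3, -2, -1, 0, 1, 2, 3, 4, 5, 6}.

θ ∈ {22.21°, 39.51°, 51.89°, 62.42°, 72.02°, 81.12°, 90.00°, 98.88°, 107.98°, 117.58°, 128.11°, 140.49°, 157.79°}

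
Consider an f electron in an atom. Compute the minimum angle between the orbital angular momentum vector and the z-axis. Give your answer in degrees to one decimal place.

For an f orbital, l = 3.
|L| = ℏ√(l(l+1)) = 2√3 ℏ.
The smallest angle corresponds to the largest L_z, i.e. m_l = l = 3, giving L_z = 3ℏ.
cos θ_min = 3/√12, so θ_min ≈ 30.0°.

θ_min ≈ 30.0°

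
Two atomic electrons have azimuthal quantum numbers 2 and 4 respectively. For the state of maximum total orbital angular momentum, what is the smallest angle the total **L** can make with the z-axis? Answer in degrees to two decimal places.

Angular momentum addition gives L = |l₁ − l₂|, …, l₁ + l₂.
So L can be 2, 3, 4, 5, 6.
The maximum is L = 6, with |L_tot| = ℏ√(6·7) = √42 ℏ.
The minimum angle with z is arccos(6/√42) ≈ 22.21°.

θ_min ≈ 22.21°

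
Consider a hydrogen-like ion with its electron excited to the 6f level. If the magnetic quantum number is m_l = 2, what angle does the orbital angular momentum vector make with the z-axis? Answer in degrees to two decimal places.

The 6f level has l = 3.
|L|² = l(l+1)ℏ² = 12ℏ², so |L| = 2√3 ℏ.
L_z = m_l ℏ = 2ℏ.
cos θ = L_z/|L| = 2/√12, so θ ≈ 54.74°.

θ ≈ 54.74°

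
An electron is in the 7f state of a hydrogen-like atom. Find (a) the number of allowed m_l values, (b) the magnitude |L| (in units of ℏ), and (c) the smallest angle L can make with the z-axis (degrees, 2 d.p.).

7 values; |L| = 2√3 ℏ ≈ 3.464ℏ; θ_min ≈ 30.00°

The 7f subshell has l = 3.
There are 2l+1 = 7 values of m_l.
|L| = ℏ√(3·4) = 2√3 ℏ ≈ 3.464ℏ.
cos θ_min = 3/√12, so θ_min ≈ 30.00°.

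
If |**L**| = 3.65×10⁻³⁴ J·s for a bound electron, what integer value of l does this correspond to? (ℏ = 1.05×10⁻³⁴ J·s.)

Dividing by ℏ: |L|/ℏ ≈ 3.476.
l(l+1) ≈ 3.476² ≈ 12.08, so l = 3.

l = 3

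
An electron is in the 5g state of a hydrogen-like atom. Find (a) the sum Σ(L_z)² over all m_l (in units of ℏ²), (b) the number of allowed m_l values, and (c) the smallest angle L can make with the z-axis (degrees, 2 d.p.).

Σ(L_z)² = 60 ℏ²; 9 values; θ_min ≈ 26.57°

For 5g, l = 4.
Σ m_l² = 60, so Σ(L_z)² = 60 ℏ².
There are 2l+1 = 9 values of m_l.
cos θ_min = 4/√20, so θ_min ≈ 26.57°.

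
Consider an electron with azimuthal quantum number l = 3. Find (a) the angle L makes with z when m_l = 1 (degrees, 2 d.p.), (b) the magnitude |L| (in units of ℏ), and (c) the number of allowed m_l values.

For m_l = 1: cos θ = 1/√12, θ ≈ 73.22°.
|L| = ℏ√(3·4) = 2√3 ℏ ≈ 3.464ℏ.
There are 2l+1 = 7 values of m_l.

θ(m_l=1) ≈ 73.22°; |L| = 2√3 ℏ ≈ 3.464ℏ; 7 values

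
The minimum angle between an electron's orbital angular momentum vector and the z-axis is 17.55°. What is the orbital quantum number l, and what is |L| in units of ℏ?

l = 10, |L| = √110 ℏ ≈ 10.488ℏ

cos²θ_min = l/(l+1) = 0.9091.
Thus l = 0.9091/(1 − 0.9091) ≈ 10.
Then |L| = ℏ√(10·11) = √110 ℏ.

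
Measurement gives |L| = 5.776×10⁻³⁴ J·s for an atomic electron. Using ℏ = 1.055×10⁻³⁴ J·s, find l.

l = 5

In units of ℏ, |L| ≈ 5.475.
l(l+1) ≈ 5.475² ≈ 29.97, so l = 5.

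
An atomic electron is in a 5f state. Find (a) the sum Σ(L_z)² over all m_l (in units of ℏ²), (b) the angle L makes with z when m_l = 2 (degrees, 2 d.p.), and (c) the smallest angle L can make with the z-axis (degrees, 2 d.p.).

For 5f, l = 3.
Σ m_l² = 28, so Σ(L_z)² = 28 ℏ².
For m_l = 2: cos θ = 2/√12, θ ≈ 54.74°.
cos θ_min = 3/√12, so θ_min ≈ 30.00°.

Σ(L_z)² = 28 ℏ²; θ(m_l=2) ≈ 54.74°; θ_min ≈ 30.00°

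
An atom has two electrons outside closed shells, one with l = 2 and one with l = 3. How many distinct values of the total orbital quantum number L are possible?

5

L runs from |2 − 3| = 1 to 2 + 3 = 5.
L ∈ {1, 2, 3, 4, 5}.
That is 5 values.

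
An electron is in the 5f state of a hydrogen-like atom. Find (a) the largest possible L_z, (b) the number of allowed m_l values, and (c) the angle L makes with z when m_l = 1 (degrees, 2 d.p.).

L_z,max = 3ℏ; 7 values; θ(m_l=1) ≈ 73.22°

The 5f subshell has l = 3.
L_z,max = lℏ = 3ℏ.
There are 2l+1 = 7 values of m_l.
For m_l = 1: cos θ = 1/√12, θ ≈ 73.22°.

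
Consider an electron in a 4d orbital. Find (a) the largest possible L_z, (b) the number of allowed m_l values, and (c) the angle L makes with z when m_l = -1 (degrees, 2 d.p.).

L_z,max = 2ℏ; 5 values; θ(m_l=-1) ≈ 114.09°

For 4d, l = 2.
L_z,max = lℏ = 2ℏ.
There are 2l+1 = 5 values of m_l.
For m_l = -1: cos θ = -1/√6, θ ≈ 114.09°.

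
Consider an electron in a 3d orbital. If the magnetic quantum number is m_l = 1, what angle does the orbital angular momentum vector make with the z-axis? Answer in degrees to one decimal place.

θ ≈ 65.9°

For 3d, l = 2.
|L| = ℏ√(l(l+1)) = √6 ℏ.
L_z = m_l ℏ = 1ℏ.
cos θ = L_z/|L| = 1/√6, so θ ≈ 65.9°.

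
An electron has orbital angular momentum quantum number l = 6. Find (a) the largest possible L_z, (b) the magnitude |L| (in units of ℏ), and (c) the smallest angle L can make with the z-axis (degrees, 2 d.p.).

L_z,max = lℏ = 6ℏ.
|L| = ℏ√(6·7) = √42 ℏ ≈ 6.481ℏ.
cos θ_min = 6/√42, so θ_min ≈ 22.21°.

L_z,max = 6ℏ; |L| = √42 ℏ ≈ 6.481ℏ; θ_min ≈ 22.21°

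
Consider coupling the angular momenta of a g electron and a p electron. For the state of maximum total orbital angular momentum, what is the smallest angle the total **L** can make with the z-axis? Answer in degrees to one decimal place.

The total orbital quantum number L ranges from |l₁ − l₂| to l₁ + l₂ in integer steps.
Allowed values: L = 3, 4, 5.
The maximum is L = 5, with |L_tot| = ℏ√(5·6) = √30 ℏ.
The minimum angle with z is arccos(5/√30) ≈ 24.1°.

θ_min ≈ 24.1°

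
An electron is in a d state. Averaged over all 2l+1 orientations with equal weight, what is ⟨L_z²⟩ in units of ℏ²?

⟨L_z²⟩ = 2 ℏ²

A d state has l = 2.
m_l runs from −2 to 2, i.e. {-2, -1, 0, 1, 2}.
⟨L_z²⟩ = ℏ²·l(l+1)/3 = 2ℏ².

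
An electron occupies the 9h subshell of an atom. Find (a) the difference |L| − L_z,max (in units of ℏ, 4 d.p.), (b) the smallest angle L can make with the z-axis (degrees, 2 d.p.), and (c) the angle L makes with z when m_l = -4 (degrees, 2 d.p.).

The 9h subshell has l = 5.
|L| − L_z,max = (√30 − 5)ℏ ≈ 0.4772ℏ.
cos θ_min = 5/√30, so θ_min ≈ 24.09°.
For m_l = -4: cos θ = -4/√30, θ ≈ 136.91°.

|L|−L_z,max ≈ 0.4772ℏ; θ_min ≈ 24.09°; θ(m_l=-4) ≈ 136.91°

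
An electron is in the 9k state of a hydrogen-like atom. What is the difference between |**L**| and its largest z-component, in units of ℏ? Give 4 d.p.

9k means n = 9, l = 7.
|L| = 2√14 ℏ ≈ 7.4833ℏ, while L_z,max = lℏ = 7ℏ.
The difference is (2√14 − 7)ℏ ≈ 0.4833ℏ.

|L| − L_z,max ≈ 0.4833ℏ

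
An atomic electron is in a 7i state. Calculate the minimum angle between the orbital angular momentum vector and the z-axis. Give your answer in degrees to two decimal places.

7i means n = 7, l = 6.
|L|² = l(l+1)ℏ² = 42ℏ², so |L| = √42 ℏ.
The smallest angle corresponds to the largest L_z, i.e. m_l = l = 6, giving L_z = 6ℏ.
cos θ_min = 6/√42, so θ_min ≈ 22.21°.

θ_min ≈ 22.21°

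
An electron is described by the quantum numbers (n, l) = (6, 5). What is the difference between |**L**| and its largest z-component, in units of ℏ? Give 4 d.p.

|L| − L_z,max ≈ 0.4772ℏ

|L| = √30 ℏ ≈ 5.4772ℏ, while L_z,max = lℏ = 5ℏ.
The difference is (√30 − 5)ℏ ≈ 0.4772ℏ.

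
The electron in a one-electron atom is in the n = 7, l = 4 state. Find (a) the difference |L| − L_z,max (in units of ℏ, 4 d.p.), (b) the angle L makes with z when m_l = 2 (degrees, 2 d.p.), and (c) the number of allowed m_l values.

|L|−L_z,max ≈ 0.4721ℏ; θ(m_l=2) ≈ 63.43°; 9 values

|L| − L_z,max = (2√5 − 4)ℏ ≈ 0.4721ℏ.
For m_l = 2: cos θ = 2/√20, θ ≈ 63.43°.
There are 2l+1 = 9 values of m_l.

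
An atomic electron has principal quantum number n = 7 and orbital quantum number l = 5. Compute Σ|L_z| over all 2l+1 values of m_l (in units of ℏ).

Σ|L_z| = 30 ℏ

m_l runs from −5 to 5, i.e. {-5, -4, -3, -2, -1, 0, 1, 2, 3, 4, 5}.
Σ|m_l| = l(l+1) = 30.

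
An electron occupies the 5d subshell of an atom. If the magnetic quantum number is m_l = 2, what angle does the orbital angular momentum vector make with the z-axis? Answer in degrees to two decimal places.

θ ≈ 35.26°

5d means n = 5, l = 2.
|L|² = l(l+1)ℏ² = 6ℏ², so |L| = √6 ℏ.
L_z = m_l ℏ = 2ℏ.
cos θ = L_z/|L| = 2/√6, so θ ≈ 35.26°.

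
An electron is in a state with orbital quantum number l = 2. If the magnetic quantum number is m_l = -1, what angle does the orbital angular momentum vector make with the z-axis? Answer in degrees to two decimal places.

|L| = ℏ√(l(l+1)) = √6 ℏ.
L_z = m_l ℏ = −1ℏ.
cos θ = L_z/|L| = -1/√6, so θ ≈ 114.09°.

θ ≈ 114.09°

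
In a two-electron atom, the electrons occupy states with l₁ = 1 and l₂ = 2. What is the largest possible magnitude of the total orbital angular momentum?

L runs from |1 − 2| = 1 to 1 + 2 = 3.
So L can be 1, 2, 3.
The largest magnitude corresponds to L = 3: |L_tot| = ℏ√(3·4) = 2√3 ℏ.

|L_tot|_max = 2√3 ℏ ≈ 3.464ℏ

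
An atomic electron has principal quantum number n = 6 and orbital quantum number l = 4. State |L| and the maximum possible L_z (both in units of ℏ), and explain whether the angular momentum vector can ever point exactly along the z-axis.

|L| = 2√5 ℏ ≈ 4.4721ℏ, while L_z,max = lℏ = 4ℏ.
Since |L| > L_z,max, the vector can never point exactly along z; the closest it comes is θ_min = arccos(4/√20) ≈ 26.6°.

No: L_z,max = 4ℏ < |L| = 2√5 ℏ ≈ 4.472ℏ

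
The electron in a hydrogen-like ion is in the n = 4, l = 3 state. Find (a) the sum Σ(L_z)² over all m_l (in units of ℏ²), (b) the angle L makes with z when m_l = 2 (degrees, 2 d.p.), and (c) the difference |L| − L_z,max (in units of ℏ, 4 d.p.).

Σ(L_z)² = 28 ℏ²; θ(m_l=2) ≈ 54.74°; |L|−L_z,max ≈ 0.4641ℏ

Σ m_l² = 28, so Σ(L_z)² = 28 ℏ².
For m_l = 2: cos θ = 2/√12, θ ≈ 54.74°.
|L| − L_z,max = (2√3 − 3)ℏ ≈ 0.4641ℏ.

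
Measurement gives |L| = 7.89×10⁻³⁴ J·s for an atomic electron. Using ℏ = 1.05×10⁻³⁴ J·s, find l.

In units of ℏ, |L| ≈ 7.514.
Set l(l+1) = 56.46; the integer solution is l = 7.

l = 7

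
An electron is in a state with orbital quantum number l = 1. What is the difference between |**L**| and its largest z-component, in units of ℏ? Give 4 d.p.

|L| = √2 ℏ ≈ 1.4142ℏ, while L_z,max = lℏ = 1ℏ.
The difference is (√2 − 1)ℏ ≈ 0.4142ℏ.

|L| − L_z,max ≈ 0.4142ℏ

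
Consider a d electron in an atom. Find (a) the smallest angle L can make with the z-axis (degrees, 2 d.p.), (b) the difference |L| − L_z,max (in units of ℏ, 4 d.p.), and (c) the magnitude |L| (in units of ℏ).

D corresponds to l = 2.
cos θ_min = 2/√6, so θ_min ≈ 35.26°.
|L| − L_z,max = (√6 − 2)ℏ ≈ 0.4495ℏ.
|L| = ℏ√(2·3) = √6 ℏ ≈ 2.449ℏ.

θ_min ≈ 35.26°; |L|−L_z,max ≈ 0.4495ℏ; |L| = √6 ℏ ≈ 2.449ℏ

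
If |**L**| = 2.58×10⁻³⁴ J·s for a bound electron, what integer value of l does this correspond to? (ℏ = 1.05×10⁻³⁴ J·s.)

l = 2

Dividing by ℏ: |L|/ℏ ≈ 2.457.
Set l(l+1) = 6.04; the integer solution is l = 2.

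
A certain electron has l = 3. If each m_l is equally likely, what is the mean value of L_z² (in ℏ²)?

⟨L_z²⟩ = 4 ℏ²

m_l runs from −3 to 3, i.e. {-3, -2, -1, 0, 1, 2, 3}.
⟨L_z²⟩ = ℏ²·(Σ m_l²)/(2l+1) = ℏ²·28/7 = 4ℏ².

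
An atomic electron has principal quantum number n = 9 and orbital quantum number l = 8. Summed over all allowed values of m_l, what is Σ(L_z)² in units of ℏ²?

Σ(L_z)² = 408 ℏ²

m_l runs from −8 to 8, i.e. {-8, -7, -6, -5, -4, -3, -2, -1, 0, 1, 2, 3, 4, 5, 6, 7, 8}.
Summing m² from −8 to 8: Σ m_l² = 408.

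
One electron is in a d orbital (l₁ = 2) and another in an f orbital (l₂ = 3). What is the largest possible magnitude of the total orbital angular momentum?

|L_tot|_max = √30 ℏ ≈ 5.477ℏ

L runs from |2 − 3| = 1 to 2 + 3 = 5.
Allowed values: L = 1, 2, 3, 4, 5.
The largest magnitude corresponds to L = 5: |L_tot| = ℏ√(5·6) = √30 ℏ.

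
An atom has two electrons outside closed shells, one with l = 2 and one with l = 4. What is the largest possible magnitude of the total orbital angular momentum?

Angular momentum addition gives L = |l₁ − l₂|, …, l₁ + l₂.
L ∈ {2, 3, 4, 5, 6}.
The largest magnitude corresponds to L = 6: |L_tot| = ℏ√(6·7) = √42 ℏ.

|L_tot|_max = √42 ℏ ≈ 6.481ℏ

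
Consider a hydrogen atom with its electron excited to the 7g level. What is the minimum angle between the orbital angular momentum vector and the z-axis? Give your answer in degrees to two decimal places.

The 7g level has l = 4.
|L|² = l(l+1)ℏ² = 20ℏ², so |L| = 2√5 ℏ.
The smallest angle corresponds to the largest L_z, i.e. m_l = l = 4, giving L_z = 4ℏ.
cos θ_min = 4/√20, so θ_min ≈ 26.57°.

θ_min ≈ 26.57°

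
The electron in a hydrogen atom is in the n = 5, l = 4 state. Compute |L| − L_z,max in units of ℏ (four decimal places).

|L| = 2√5 ℏ ≈ 4.4721ℏ, while L_z,max = lℏ = 4ℏ.
The difference is (2√5 − 4)ℏ ≈ 0.4721ℏ.

|L| − L_z,max ≈ 0.4721ℏ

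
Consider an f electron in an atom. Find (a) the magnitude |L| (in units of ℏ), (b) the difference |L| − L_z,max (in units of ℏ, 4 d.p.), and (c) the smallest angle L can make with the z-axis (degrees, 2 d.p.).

The letter f corresponds to l = 3.
|L| = ℏ√(3·4) = 2√3 ℏ ≈ 3.464ℏ.
|L| − L_z,max = (2√3 − 3)ℏ ≈ 0.4641ℏ.
cos θ_min = 3/√12, so θ_min ≈ 30.00°.

|L| = 2√3 ℏ ≈ 3.464ℏ; |L|−L_z,max ≈ 0.4641ℏ; θ_min ≈ 30.00°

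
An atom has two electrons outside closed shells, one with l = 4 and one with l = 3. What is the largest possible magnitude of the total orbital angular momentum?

|L_tot|_max = 2√14 ℏ ≈ 7.483ℏ

By the triangle rule, |l₁ − l₂| ≤ L ≤ l₁ + l₂.
L ∈ {1, 2, 3, 4, 5, 6, 7}.
The largest magnitude corresponds to L = 7: |L_tot| = ℏ√(7·8) = 2√14 ℏ.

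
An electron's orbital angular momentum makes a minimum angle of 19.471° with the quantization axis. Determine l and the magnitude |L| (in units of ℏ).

cos θ_min = l/√(l(l+1)) = √(l/(l+1)), so l/(l+1) = cos²(19.471°) = 0.8889.
Solving: l = 8.
Then |L| = ℏ√(8·9) = 6√2 ℏ.

l = 8, |L| = 6√2 ℏ ≈ 8.485ℏ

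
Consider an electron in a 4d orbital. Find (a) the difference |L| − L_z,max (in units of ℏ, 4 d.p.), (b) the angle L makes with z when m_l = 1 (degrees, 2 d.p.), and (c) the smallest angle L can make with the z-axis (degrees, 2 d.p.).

|L|−L_z,max ≈ 0.4495ℏ; θ(m_l=1) ≈ 65.91°; θ_min ≈ 35.26°

The 4d subshell has l = 2.
|L| − L_z,max = (√6 − 2)ℏ ≈ 0.4495ℏ.
For m_l = 1: cos θ = 1/√6, θ ≈ 65.91°.
cos θ_min = 2/√6, so θ_min ≈ 35.26°.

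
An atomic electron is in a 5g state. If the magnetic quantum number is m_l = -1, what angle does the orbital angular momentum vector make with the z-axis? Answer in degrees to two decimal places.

The 5g subshell has l = 4.
|L| = ℏ√(l(l+1)) = 2√5 ℏ.
L_z = m_l ℏ = −1ℏ.
cos θ = L_z/|L| = -1/√20, so θ ≈ 102.92°.

θ ≈ 102.92°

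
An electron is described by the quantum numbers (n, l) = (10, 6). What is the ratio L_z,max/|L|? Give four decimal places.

L_z,max/|L| = 0.9258

|L| = √42 ℏ ≈ 6.4807ℏ, while L_z,max = lℏ = 6ℏ.
L_z,max/|L| = 6/√42 = 0.9258.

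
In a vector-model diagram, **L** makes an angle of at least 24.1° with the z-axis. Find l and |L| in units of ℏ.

At minimum angle, m_l = l, so cos θ = l/√(l(l+1)); cos²θ = l/(l+1) = 0.8333.
Thus l = 0.8333/(1 − 0.8333) ≈ 5.
Then |L| = ℏ√(5·6) = √30 ℏ.

l = 5, |L| = √30 ℏ ≈ 5.477ℏ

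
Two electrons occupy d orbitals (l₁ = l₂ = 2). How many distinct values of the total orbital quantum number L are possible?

5

The total orbital quantum number L ranges from |l₁ − l₂| to l₁ + l₂ in integer steps.
L ∈ {0, 1, 2, 3, 4}.
That is 5 values.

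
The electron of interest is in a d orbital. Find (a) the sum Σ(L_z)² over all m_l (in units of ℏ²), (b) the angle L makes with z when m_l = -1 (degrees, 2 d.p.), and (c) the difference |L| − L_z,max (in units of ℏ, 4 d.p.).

Σ(L_z)² = 10 ℏ²; θ(m_l=-1) ≈ 114.09°; |L|−L_z,max ≈ 0.4495ℏ

For a d orbital, l = 2.
Σ m_l² = 10, so Σ(L_z)² = 10 ℏ².
For m_l = -1: cos θ = -1/√6, θ ≈ 114.09°.
|L| − L_z,max = (√6 − 2)ℏ ≈ 0.4495ℏ.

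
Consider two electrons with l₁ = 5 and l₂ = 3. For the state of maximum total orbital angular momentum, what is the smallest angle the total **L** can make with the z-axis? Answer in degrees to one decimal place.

θ_min ≈ 19.5°

L runs from |5 − 3| = 2 to 5 + 3 = 8.
L ∈ {2, 3, 4, 5, 6, 7, 8}.
The maximum is L = 8, with |L_tot| = ℏ√(8·9) = 6√2 ℏ.
The minimum angle with z is arccos(8/√72) ≈ 19.5°.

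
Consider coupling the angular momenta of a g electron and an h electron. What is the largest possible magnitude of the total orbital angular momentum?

Angular momentum addition gives L = |l₁ − l₂|, …, l₁ + l₂.
Allowed values: L = 1, 2, 3, 4, 5, 6, 7, 8, 9.
The largest magnitude corresponds to L = 9: |L_tot| = ℏ√(9·10) = 3√10 ℏ.

|L_tot|_max = 3√10 ℏ ≈ 9.487ℏ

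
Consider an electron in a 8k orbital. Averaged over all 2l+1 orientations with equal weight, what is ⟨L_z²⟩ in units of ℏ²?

⟨L_z²⟩ = 18.67 ℏ²

8k means n = 8, l = 7.
The allowed m_l values are -7, -6, -5, -4, -3, -2, -1, 0, 1, 2, 3, 4, 5, 6, 7.
⟨L_z²⟩ = ℏ²·l(l+1)/3 = 18.67ℏ².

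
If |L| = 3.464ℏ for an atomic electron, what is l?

|L| = ℏ√(l(l+1)), so l(l+1) = 12.
Solving: l = 3.

l = 3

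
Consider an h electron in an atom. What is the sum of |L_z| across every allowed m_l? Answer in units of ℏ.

Σ|L_z| = 30 ℏ

H corresponds to l = 5.
The allowed m_l values are -5, -4, -3, -2, -1, 0, 1, 2, 3, 4, 5.
Σ|m_l| = 2(1+2+…+5) = 30.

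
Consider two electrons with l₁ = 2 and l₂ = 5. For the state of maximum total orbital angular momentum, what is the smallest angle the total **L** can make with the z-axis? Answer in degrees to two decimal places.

Angular momentum addition gives L = |l₁ − l₂|, …, l₁ + l₂.
L ∈ {3, 4, 5, 6, 7}.
The maximum is L = 7, with |L_tot| = ℏ√(7·8) = 2√14 ℏ.
The minimum angle with z is arccos(7/√56) ≈ 20.70°.

θ_min ≈ 20.70°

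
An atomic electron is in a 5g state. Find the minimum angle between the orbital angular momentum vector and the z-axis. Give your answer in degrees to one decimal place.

The 5g subshell has l = 4.
|L| = ℏ√(l(l+1)) = 2√5 ℏ.
The smallest angle corresponds to the largest L_z, i.e. m_l = l = 4, giving L_z = 4ℏ.
cos θ_min = 4/√20, so θ_min ≈ 26.6°.

θ_min ≈ 26.6°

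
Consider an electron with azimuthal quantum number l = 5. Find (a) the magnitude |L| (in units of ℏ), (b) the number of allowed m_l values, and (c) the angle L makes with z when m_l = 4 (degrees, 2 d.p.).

|L| = √30 ℏ ≈ 5.477ℏ; 11 values; θ(m_l=4) ≈ 43.09°

|L| = ℏ√(5·6) = √30 ℏ ≈ 5.477ℏ.
There are 2l+1 = 11 values of m_l.
For m_l = 4: cos θ = 4/√30, θ ≈ 43.09°.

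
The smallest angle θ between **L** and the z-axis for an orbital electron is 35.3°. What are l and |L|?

l = 2, |L| = √6 ℏ ≈ 2.449ℏ

cos θ_min = l/√(l(l+1)) = √(l/(l+1)), so l/(l+1) = cos²(35.3°) = 0.6661.
Solving: l = 2.
Then |L| = ℏ√(2·3) = √6 ℏ.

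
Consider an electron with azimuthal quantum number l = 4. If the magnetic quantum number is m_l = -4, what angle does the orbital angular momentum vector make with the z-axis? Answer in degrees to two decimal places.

θ ≈ 153.43°

|L| = ℏ√(l(l+1)) = 2√5 ℏ.
L_z = m_l ℏ = −4ℏ.
cos θ = L_z/|L| = -4/√20, so θ ≈ 153.43°.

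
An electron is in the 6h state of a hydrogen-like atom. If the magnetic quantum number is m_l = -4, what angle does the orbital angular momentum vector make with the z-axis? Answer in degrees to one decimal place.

θ ≈ 136.9°

The 6h subshell has l = 5.
|L| = ℏ√(l(l+1)) = √30 ℏ.
L_z = m_l ℏ = −4ℏ.
cos θ = L_z/|L| = -4/√30, so θ ≈ 136.9°.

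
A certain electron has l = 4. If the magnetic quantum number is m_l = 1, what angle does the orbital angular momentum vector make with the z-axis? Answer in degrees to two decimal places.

θ ≈ 77.08°

|L|² = l(l+1)ℏ² = 20ℏ², so |L| = 2√5 ℏ.
L_z = m_l ℏ = 1ℏ.
cos θ = L_z/|L| = 1/√20, so θ ≈ 77.08°.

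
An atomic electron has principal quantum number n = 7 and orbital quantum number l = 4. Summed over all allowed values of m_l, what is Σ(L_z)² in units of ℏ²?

m_l ∈ {-4, -3, -2, -1, 0, 1, 2, 3, 4}.
Summing m² from −4 to 4: Σ m_l² = 60.

Σ(L_z)² = 60 ℏ²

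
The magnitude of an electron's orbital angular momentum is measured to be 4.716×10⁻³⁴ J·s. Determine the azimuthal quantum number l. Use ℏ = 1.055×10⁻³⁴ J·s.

l = 4

In units of ℏ, |L| ≈ 4.470.
(|L|/ℏ)² = l(l+1) ≈ 19.98 ⇒ l = 4.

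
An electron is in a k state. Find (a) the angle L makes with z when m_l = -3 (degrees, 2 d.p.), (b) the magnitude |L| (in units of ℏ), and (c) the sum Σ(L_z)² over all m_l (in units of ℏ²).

θ(m_l=-3) ≈ 113.63°; |L| = 2√14 ℏ ≈ 7.483ℏ; Σ(L_z)² = 280 ℏ²

For a k orbital, l = 7.
For m_l = -3: cos θ = -3/√56, θ ≈ 113.63°.
|L| = ℏ√(7·8) = 2√14 ℏ ≈ 7.483ℏ.
Σ m_l² = 280, so Σ(L_z)² = 280 ℏ².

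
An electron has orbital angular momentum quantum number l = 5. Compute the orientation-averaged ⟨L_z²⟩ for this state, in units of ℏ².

The allowed m_l values are -5, -4, -3, -2, -1, 0, 1, 2, 3, 4, 5.
Average of L_z² over 11 states: 110/11 ℏ² = 10 ℏ².

⟨L_z²⟩ = 10 ℏ²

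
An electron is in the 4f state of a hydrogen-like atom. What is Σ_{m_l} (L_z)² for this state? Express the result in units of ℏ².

The 4f subshell has l = 3.
m_l runs from −3 to 3, i.e. {-3, -2, -1, 0, 1, 2, 3}.
Σ m_l² = l(l+1)(2l+1)/3 = 3·4·7/3 = 28.

Σ(L_z)² = 28 ℏ²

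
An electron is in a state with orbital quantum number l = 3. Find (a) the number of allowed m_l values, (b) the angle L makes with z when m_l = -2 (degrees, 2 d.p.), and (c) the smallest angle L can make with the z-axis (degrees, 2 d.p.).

7 values; θ(m_l=-2) ≈ 125.26°; θ_min ≈ 30.00°

There are 2l+1 = 7 values of m_l.
For m_l = -2: cos θ = -2/√12, θ ≈ 125.26°.
cos θ_min = 3/√12, so θ_min ≈ 30.00°.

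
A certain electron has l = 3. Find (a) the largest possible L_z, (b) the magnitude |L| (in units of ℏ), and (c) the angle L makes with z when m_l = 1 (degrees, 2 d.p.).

L_z,max = lℏ = 3ℏ.
|L| = ℏ√(3·4) = 2√3 ℏ ≈ 3.464ℏ.
For m_l = 1: cos θ = 1/√12, θ ≈ 73.22°.

L_z,max = 3ℏ; |L| = 2√3 ℏ ≈ 3.464ℏ; θ(m_l=1) ≈ 73.22°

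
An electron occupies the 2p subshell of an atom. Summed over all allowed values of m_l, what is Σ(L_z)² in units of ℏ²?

2p means n = 2, l = 1.
m_l ∈ {-1, 0, 1}.
Σ m_l² = l(l+1)(2l+1)/3 = 1·2·3/3 = 2.

Σ(L_z)² = 2 ℏ²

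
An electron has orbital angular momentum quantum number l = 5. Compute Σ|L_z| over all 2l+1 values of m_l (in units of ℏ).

Σ|L_z| = 30 ℏ

The allowed m_l values are -5, -4, -3, -2, -1, 0, 1, 2, 3, 4, 5.
Σ|m_l| = 2·5(5+1)/2 = 30.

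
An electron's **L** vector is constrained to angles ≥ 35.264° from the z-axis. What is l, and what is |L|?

l = 2, |L| = √6 ℏ ≈ 2.449ℏ

cos θ_min = l/√(l(l+1)) = √(l/(l+1)), so l/(l+1) = cos²(35.264°) = 0.6667.
Thus l = 0.6667/(1 − 0.6667) ≈ 2.
Then |L| = ℏ√(2·3) = √6 ℏ.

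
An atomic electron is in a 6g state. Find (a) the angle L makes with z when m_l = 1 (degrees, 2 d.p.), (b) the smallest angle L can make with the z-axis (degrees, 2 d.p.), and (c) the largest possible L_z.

The 6g subshell has l = 4.
For m_l = 1: cos θ = 1/√20, θ ≈ 77.08°.
cos θ_min = 4/√20, so θ_min ≈ 26.57°.
L_z,max = lℏ = 4ℏ.

θ(m_l=1) ≈ 77.08°; θ_min ≈ 26.57°; L_z,max = 4ℏ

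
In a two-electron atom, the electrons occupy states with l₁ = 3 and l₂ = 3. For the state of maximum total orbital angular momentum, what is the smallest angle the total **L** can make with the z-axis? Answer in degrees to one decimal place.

By the triangle rule, |l₁ − l₂| ≤ L ≤ l₁ + l₂.
So L can be 0, 1, 2, 3, 4, 5, 6.
The maximum is L = 6, with |L_tot| = ℏ√(6·7) = √42 ℏ.
The minimum angle with z is arccos(6/√42) ≈ 22.2°.

θ_min ≈ 22.2°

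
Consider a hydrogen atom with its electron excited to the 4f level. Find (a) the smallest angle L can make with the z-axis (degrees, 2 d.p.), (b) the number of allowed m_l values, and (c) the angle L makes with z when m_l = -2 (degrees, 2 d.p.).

θ_min ≈ 30.00°; 7 values; θ(m_l=-2) ≈ 125.26°

The 4f level has l = 3.
cos θ_min = 3/√12, so θ_min ≈ 30.00°.
There are 2l+1 = 7 values of m_l.
For m_l = -2: cos θ = -2/√12, θ ≈ 125.26°.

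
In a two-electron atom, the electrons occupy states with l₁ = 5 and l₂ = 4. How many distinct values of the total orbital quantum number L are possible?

Angular momentum addition gives L = |l₁ − l₂|, …, l₁ + l₂.
Allowed values: L = 1, 2, 3, 4, 5, 6, 7, 8, 9.
That is 9 values.

9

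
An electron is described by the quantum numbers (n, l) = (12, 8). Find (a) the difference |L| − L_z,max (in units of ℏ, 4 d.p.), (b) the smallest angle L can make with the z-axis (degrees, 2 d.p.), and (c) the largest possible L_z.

|L|−L_z,max ≈ 0.4853ℏ; θ_min ≈ 19.47°; L_z,max = 8ℏ

|L| − L_z,max = (6√2 − 8)ℏ ≈ 0.4853ℏ.
cos θ_min = 8/√72, so θ_min ≈ 19.47°.
L_z,max = lℏ = 8ℏ.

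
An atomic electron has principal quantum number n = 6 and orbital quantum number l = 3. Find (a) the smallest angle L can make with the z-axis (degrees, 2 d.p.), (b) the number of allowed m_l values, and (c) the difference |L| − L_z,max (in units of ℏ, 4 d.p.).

cos θ_min = 3/√12, so θ_min ≈ 30.00°.
There are 2l+1 = 7 values of m_l.
|L| − L_z,max = (2√3 − 3)ℏ ≈ 0.4641ℏ.

θ_min ≈ 30.00°; 7 values; |L|−L_z,max ≈ 0.4641ℏ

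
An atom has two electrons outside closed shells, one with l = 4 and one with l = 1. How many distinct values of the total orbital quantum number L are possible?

The total orbital quantum number L ranges from |l₁ − l₂| to l₁ + l₂ in integer steps.
L ∈ {3, 4, 5}.
That is 3 values.

3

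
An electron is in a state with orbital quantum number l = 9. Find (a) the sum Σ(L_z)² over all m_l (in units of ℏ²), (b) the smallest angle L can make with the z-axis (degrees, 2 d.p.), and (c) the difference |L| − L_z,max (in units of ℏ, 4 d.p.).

Σ(L_z)² = 570 ℏ²; θ_min ≈ 18.43°; |L|−L_z,max ≈ 0.4868ℏ

Σ m_l² = 570, so Σ(L_z)² = 570 ℏ².
cos θ_min = 9/√90, so θ_min ≈ 18.43°.
|L| − L_z,max = (3√10 − 9)ℏ ≈ 0.4868ℏ.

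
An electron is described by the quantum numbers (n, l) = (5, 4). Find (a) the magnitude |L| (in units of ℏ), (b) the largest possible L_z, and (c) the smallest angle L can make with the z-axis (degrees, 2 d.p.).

|L| = ℏ√(4·5) = 2√5 ℏ ≈ 4.472ℏ.
L_z,max = lℏ = 4ℏ.
cos θ_min = 4/√20, so θ_min ≈ 26.57°.

|L| = 2√5 ℏ ≈ 4.472ℏ; L_z,max = 4ℏ; θ_min ≈ 26.57°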